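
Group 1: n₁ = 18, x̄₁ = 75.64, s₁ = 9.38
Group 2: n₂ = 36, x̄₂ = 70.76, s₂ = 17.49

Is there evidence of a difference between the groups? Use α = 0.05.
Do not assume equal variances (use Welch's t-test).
Welch's two-sample t-test:
H₀: μ₁ = μ₂
H₁: μ₁ ≠ μ₂
s₁²/n₁ = 9.38²/18 = 4.8880,  s₂²/n₂ = 17.49²/36 = 8.4972
SE = √(s₁²/n₁ + s₂²/n₂) = √(4.8880 + 8.4972) = 3.6586
df (Welch-Satterthwaite) = (s₁²/n₁ + s₂²/n₂)² / [(s₁²/n₁)²/(n₁-1) + (s₂²/n₂)²/(n₂-1)] ≈ 51.66
t = (x̄₁ - x̄₂) / SE = (75.64 - 70.76) / 3.6586 = 4.88 / 3.6586 = 1.334
p-value = 0.1881

Since p-value > α = 0.05, we fail to reject H₀.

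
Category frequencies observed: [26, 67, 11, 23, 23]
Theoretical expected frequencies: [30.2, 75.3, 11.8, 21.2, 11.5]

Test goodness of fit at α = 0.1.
Chi-square goodness of fit test:
H₀: observed counts match expected distribution
H₁: observed counts differ from expected distribution
df = k - 1 = 4
χ² = Σ(O - E)²/E
   = (26 - 30.2)²/30.2 + (67 - 75.3)²/75.3 + (11 - 11.8)²/11.8 + (23 - 21.2)²/21.2 + (23 - 11.5)²/11.5
   = 0.584 + 0.915 + 0.054 + 0.153 + 11.500
   = 13.21
p-value = 0.0103

Since p-value < α = 0.1, we reject H₀.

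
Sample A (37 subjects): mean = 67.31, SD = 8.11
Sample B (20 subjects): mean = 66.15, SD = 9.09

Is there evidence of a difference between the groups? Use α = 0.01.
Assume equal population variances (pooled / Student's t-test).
Student's two-sample t-test (equal variances):
H₀: μ₁ = μ₂
H₁: μ₁ ≠ μ₂
df = n₁ + n₂ - 2 = 55
Pooled variance s_p² = [(n₁-1)s₁² + (n₂-1)s₂²] / (n₁ + n₂ - 2) = [(36)(8.11²) + (19)(9.09²)] / 55 = 71.5951
SE = √(s_p²(1/n₁ + 1/n₂)) = √(71.5951 × (1/37 + 1/20)) = 2.3484
t = (x̄₁ - x̄₂) / SE = (67.31 - 66.15) / 2.3484 = 1.16 / 2.3484 = 0.494
p-value = 0.6233

Since p-value > α = 0.01, we fail to reject H₀.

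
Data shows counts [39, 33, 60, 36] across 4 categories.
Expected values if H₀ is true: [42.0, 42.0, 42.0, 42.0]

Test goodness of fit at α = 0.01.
Chi-square goodness of fit test:
H₀: observed counts match expected distribution
H₁: observed counts differ from expected distribution
df = k - 1 = 3
χ² = Σ(O - E)²/E
   = (39 - 42.0)²/42.0 + (33 - 42.0)²/42.0 + (60 - 42.0)²/42.0 + (36 - 42.0)²/42.0
   = 0.214 + 1.929 + 7.714 + 0.857
   = 10.71
p-value = 0.0134

Since p-value > α = 0.01, we fail to reject H₀.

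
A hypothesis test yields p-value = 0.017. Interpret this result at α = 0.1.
Since p = 0.017 < α = 0.1, reject H₀.
There is sufficient evidence to reject the null hypothesis; the result is statistically significant at the 0.1 level.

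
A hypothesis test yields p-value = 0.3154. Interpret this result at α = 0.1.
Since p = 0.3154 > α = 0.1, fail to reject H₀.
There is insufficient evidence to reject the null hypothesis; the result is not statistically significant at the 0.1 level.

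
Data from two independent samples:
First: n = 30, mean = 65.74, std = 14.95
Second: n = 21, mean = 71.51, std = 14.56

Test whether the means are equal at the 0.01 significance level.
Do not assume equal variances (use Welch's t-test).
Welch's two-sample t-test:
H₀: μ₁ = μ₂
H₁: μ₁ ≠ μ₂
s₁²/n₁ = 14.95²/30 = 7.4501,  s₂²/n₂ = 14.56²/21 = 10.0949
SE = √(s₁²/n₁ + s₂²/n₂) = √(7.4501 + 10.0949) = 4.1887
df (Welch-Satterthwaite) = (s₁²/n₁ + s₂²/n₂)² / [(s₁²/n₁)²/(n₁-1) + (s₂²/n₂)²/(n₂-1)] ≈ 43.92
t = (x̄₁ - x̄₂) / SE = (65.74 - 71.51) / 4.1887 = -5.77 / 4.1887 = -1.378
p-value = 0.1753

Since p-value > α = 0.01, we fail to reject H₀.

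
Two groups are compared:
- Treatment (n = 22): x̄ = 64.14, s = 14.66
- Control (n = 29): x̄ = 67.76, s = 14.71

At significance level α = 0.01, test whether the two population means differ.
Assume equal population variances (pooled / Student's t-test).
Student's two-sample t-test (equal variances):
H₀: μ₁ = μ₂
H₁: μ₁ ≠ μ₂
df = n₁ + n₂ - 2 = 49
Pooled variance s_p² = [(n₁-1)s₁² + (n₂-1)s₂²] / (n₁ + n₂ - 2) = [(21)(14.66²) + (28)(14.71²)] / 49 = 215.7547
SE = √(s_p²(1/n₁ + 1/n₂)) = √(215.7547 × (1/22 + 1/29)) = 4.1529
t = (x̄₁ - x̄₂) / SE = (64.14 - 67.76) / 4.1529 = -3.62 / 4.1529 = -0.872
p-value = 0.3876

Since p-value > α = 0.01, we fail to reject H₀.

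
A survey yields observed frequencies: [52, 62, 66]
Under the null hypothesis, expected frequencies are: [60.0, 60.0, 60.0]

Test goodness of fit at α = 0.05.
Chi-square goodness of fit test:
H₀: observed counts match expected distribution
H₁: observed counts differ from expected distribution
df = k - 1 = 2
χ² = Σ(O - E)²/E
   = (52 - 60.0)²/60.0 + (62 - 60.0)²/60.0 + (66 - 60.0)²/60.0
   = 1.067 + 0.067 + 0.600
   = 1.73
p-value = 0.4204

Since p-value > α = 0.05, we fail to reject H₀.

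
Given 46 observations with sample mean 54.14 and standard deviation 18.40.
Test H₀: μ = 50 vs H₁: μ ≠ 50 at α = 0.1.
One-sample t-test:
H₀: μ = 50
H₁: μ ≠ 50
df = n - 1 = 45
t = (x̄ - μ₀) / (s/√n) = (54.14 - 50) / (18.40/√46) = 1.526
p-value = 0.1340

Since p-value > α = 0.1, we fail to reject H₀.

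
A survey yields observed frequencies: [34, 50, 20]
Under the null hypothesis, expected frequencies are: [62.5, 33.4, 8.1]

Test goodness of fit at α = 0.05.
Chi-square goodness of fit test:
H₀: observed counts match expected distribution
H₁: observed counts differ from expected distribution
df = k - 1 = 2
χ² = Σ(O - E)²/E
   = (34 - 62.5)²/62.5 + (50 - 33.4)²/33.4 + (20 - 8.1)²/8.1
   = 12.996 + 8.250 + 17.483
   = 38.73
p-value < 0.0001

Since p-value < α = 0.05, we reject H₀.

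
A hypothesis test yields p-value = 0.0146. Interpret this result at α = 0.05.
Since p = 0.0146 < α = 0.05, reject H₀.
There is sufficient evidence to reject the null hypothesis; the result is statistically significant at the 0.05 level.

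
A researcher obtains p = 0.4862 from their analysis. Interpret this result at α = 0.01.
Since p = 0.4862 > α = 0.01, fail to reject H₀.
There is insufficient evidence to reject the null hypothesis; the result is not statistically significant at the 0.01 level.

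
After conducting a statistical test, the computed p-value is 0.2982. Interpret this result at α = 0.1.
Since p = 0.2982 > α = 0.1, fail to reject H₀.
There is insufficient evidence to reject the null hypothesis; the result is not statistically significant at the 0.1 level.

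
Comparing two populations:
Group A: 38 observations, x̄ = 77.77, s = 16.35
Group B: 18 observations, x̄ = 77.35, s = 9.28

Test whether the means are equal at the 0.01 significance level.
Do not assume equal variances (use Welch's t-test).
Welch's two-sample t-test:
H₀: μ₁ = μ₂
H₁: μ₁ ≠ μ₂
s₁²/n₁ = 16.35²/38 = 7.0348,  s₂²/n₂ = 9.28²/18 = 4.7844
SE = √(s₁²/n₁ + s₂²/n₂) = √(7.0348 + 4.7844) = 3.4379
df (Welch-Satterthwaite) = (s₁²/n₁ + s₂²/n₂)² / [(s₁²/n₁)²/(n₁-1) + (s₂²/n₂)²/(n₂-1)] ≈ 52.05
t = (x̄₁ - x̄₂) / SE = (77.77 - 77.35) / 3.4379 = 0.42 / 3.4379 = 0.122
p-value = 0.9032

Since p-value > α = 0.01, we fail to reject H₀.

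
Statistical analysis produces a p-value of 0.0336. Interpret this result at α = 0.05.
Since p = 0.0336 < α = 0.05, reject H₀.
There is sufficient evidence to reject the null hypothesis; the result is statistically significant at the 0.05 level.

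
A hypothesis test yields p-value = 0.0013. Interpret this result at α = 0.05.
Since p = 0.0013 < α = 0.05, reject H₀.
There is sufficient evidence to reject the null hypothesis; the result is statistically significant at the 0.05 level.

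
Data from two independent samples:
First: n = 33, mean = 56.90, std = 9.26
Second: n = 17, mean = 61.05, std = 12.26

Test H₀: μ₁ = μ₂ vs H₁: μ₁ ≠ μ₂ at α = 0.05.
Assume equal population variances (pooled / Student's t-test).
Student's two-sample t-test (equal variances):
H₀: μ₁ = μ₂
H₁: μ₁ ≠ μ₂
df = n₁ + n₂ - 2 = 48
Pooled variance s_p² = [(n₁-1)s₁² + (n₂-1)s₂²] / (n₁ + n₂ - 2) = [(32)(9.26²) + (16)(12.26²)] / 48 = 107.2676
SE = √(s_p²(1/n₁ + 1/n₂)) = √(107.2676 × (1/33 + 1/17)) = 3.0920
t = (x̄₁ - x̄₂) / SE = (56.90 - 61.05) / 3.0920 = -4.15 / 3.0920 = -1.342
p-value = 0.1859

Since p-value > α = 0.05, we fail to reject H₀.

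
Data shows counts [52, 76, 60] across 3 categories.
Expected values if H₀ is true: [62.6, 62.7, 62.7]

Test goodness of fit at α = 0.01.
Chi-square goodness of fit test:
H₀: observed counts match expected distribution
H₁: observed counts differ from expected distribution
df = k - 1 = 2
χ² = Σ(O - E)²/E
   = (52 - 62.6)²/62.6 + (76 - 62.7)²/62.7 + (60 - 62.7)²/62.7
   = 1.795 + 2.821 + 0.116
   = 4.73
p-value = 0.0938

Since p-value > α = 0.01, we fail to reject H₀.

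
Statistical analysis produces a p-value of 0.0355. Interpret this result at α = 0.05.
Since p = 0.0355 < α = 0.05, reject H₀.
There is sufficient evidence to reject the null hypothesis; the result is statistically significant at the 0.05 level.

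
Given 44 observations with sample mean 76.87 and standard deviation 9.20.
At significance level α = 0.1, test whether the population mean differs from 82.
One-sample t-test:
H₀: μ = 82
H₁: μ ≠ 82
df = n - 1 = 43
t = (x̄ - μ₀) / (s/√n) = (76.87 - 82) / (9.20/√44) = -3.699
p-value = 0.0006

Since p-value < α = 0.1, we reject H₀.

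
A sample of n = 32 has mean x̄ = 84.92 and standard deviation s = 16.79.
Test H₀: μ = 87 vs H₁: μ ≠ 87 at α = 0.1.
One-sample t-test:
H₀: μ = 87
H₁: μ ≠ 87
df = n - 1 = 31
t = (x̄ - μ₀) / (s/√n) = (84.92 - 87) / (16.79/√32) = -0.701
p-value = 0.4887

Since p-value > α = 0.1, we fail to reject H₀.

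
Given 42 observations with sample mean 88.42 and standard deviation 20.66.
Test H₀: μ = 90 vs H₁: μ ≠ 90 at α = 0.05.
One-sample t-test:
H₀: μ = 90
H₁: μ ≠ 90
df = n - 1 = 41
t = (x̄ - μ₀) / (s/√n) = (88.42 - 90) / (20.66/√42) = -0.496
p-value = 0.6228

Since p-value > α = 0.05, we fail to reject H₀.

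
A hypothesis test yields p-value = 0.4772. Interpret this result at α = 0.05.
Since p = 0.4772 > α = 0.05, fail to reject H₀.
There is insufficient evidence to reject the null hypothesis; the result is not statistically significant at the 0.05 level.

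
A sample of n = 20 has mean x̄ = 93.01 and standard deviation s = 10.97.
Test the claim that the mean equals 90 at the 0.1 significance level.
One-sample t-test:
H₀: μ = 90
H₁: μ ≠ 90
df = n - 1 = 19
t = (x̄ - μ₀) / (s/√n) = (93.01 - 90) / (10.97/√20) = 1.227
p-value = 0.2348

Since p-value > α = 0.1, we fail to reject H₀.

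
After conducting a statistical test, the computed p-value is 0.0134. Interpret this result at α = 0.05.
Since p = 0.0134 < α = 0.05, reject H₀.
There is sufficient evidence to reject the null hypothesis; the result is statistically significant at the 0.05 level.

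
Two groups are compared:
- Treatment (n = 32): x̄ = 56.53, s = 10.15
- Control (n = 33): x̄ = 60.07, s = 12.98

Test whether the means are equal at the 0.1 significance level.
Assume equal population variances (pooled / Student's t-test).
Student's two-sample t-test (equal variances):
H₀: μ₁ = μ₂
H₁: μ₁ ≠ μ₂
df = n₁ + n₂ - 2 = 63
Pooled variance s_p² = [(n₁-1)s₁² + (n₂-1)s₂²] / (n₁ + n₂ - 2) = [(31)(10.15²) + (32)(12.98²)] / 63 = 136.2710
SE = √(s_p²(1/n₁ + 1/n₂)) = √(136.2710 × (1/32 + 1/33)) = 2.8962
t = (x̄₁ - x̄₂) / SE = (56.53 - 60.07) / 2.8962 = -3.54 / 2.8962 = -1.222
p-value = 0.2261

Since p-value > α = 0.1, we fail to reject H₀.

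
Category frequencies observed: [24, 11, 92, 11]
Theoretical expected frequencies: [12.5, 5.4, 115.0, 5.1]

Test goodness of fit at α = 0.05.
Chi-square goodness of fit test:
H₀: observed counts match expected distribution
H₁: observed counts differ from expected distribution
df = k - 1 = 3
χ² = Σ(O - E)²/E
   = (24 - 12.5)²/12.5 + (11 - 5.4)²/5.4 + (92 - 115.0)²/115.0 + (11 - 5.1)²/5.1
   = 10.580 + 5.807 + 4.600 + 6.825
   = 27.81
p-value < 0.0001

Since p-value < α = 0.05, we reject H₀.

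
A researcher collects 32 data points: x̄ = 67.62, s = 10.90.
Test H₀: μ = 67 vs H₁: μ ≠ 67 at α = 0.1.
One-sample t-test:
H₀: μ = 67
H₁: μ ≠ 67
df = n - 1 = 31
t = (x̄ - μ₀) / (s/√n) = (67.62 - 67) / (10.90/√32) = 0.322
p-value = 0.7498

Since p-value > α = 0.1, we fail to reject H₀.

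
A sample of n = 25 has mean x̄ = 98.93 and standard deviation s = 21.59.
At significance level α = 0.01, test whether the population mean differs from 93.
One-sample t-test:
H₀: μ = 93
H₁: μ ≠ 93
df = n - 1 = 24
t = (x̄ - μ₀) / (s/√n) = (98.93 - 93) / (21.59/√25) = 1.373
p-value = 0.1823

Since p-value > α = 0.01, we fail to reject H₀.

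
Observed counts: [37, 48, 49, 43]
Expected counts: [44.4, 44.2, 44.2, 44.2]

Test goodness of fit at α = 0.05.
Chi-square goodness of fit test:
H₀: observed counts match expected distribution
H₁: observed counts differ from expected distribution
df = k - 1 = 3
χ² = Σ(O - E)²/E
   = (37 - 44.4)²/44.4 + (48 - 44.2)²/44.2 + (49 - 44.2)²/44.2 + (43 - 44.2)²/44.2
   = 1.233 + 0.327 + 0.521 + 0.033
   = 2.11
p-value = 0.5491

Since p-value > α = 0.05, we fail to reject H₀.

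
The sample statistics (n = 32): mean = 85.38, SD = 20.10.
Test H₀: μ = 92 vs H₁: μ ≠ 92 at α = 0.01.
One-sample t-test:
H₀: μ = 92
H₁: μ ≠ 92
df = n - 1 = 31
t = (x̄ - μ₀) / (s/√n) = (85.38 - 92) / (20.10/√32) = -1.863
p-value = 0.0719

Since p-value > α = 0.01, we fail to reject H₀.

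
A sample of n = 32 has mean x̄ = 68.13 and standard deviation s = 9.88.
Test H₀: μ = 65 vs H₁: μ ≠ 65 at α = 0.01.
One-sample t-test:
H₀: μ = 65
H₁: μ ≠ 65
df = n - 1 = 31
t = (x̄ - μ₀) / (s/√n) = (68.13 - 65) / (9.88/√32) = 1.792
p-value = 0.0829

Since p-value > α = 0.01, we fail to reject H₀.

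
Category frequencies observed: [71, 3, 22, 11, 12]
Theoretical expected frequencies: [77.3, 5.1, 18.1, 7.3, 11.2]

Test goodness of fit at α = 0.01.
Chi-square goodness of fit test:
H₀: observed counts match expected distribution
H₁: observed counts differ from expected distribution
df = k - 1 = 4
χ² = Σ(O - E)²/E
   = (71 - 77.3)²/77.3 + (3 - 5.1)²/5.1 + (22 - 18.1)²/18.1 + (11 - 7.3)²/7.3 + (12 - 11.2)²/11.2
   = 0.513 + 0.865 + 0.840 + 1.875 + 0.057
   = 4.15
p-value = 0.3860

Since p-value > α = 0.01, we fail to reject H₀.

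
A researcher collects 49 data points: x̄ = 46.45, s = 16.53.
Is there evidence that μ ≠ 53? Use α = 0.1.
One-sample t-test:
H₀: μ = 53
H₁: μ ≠ 53
df = n - 1 = 48
t = (x̄ - μ₀) / (s/√n) = (46.45 - 53) / (16.53/√49) = -2.774
p-value = 0.0079

Since p-value < α = 0.1, we reject H₀.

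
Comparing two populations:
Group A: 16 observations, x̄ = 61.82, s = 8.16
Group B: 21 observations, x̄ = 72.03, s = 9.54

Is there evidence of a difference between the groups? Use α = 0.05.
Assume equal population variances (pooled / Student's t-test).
Student's two-sample t-test (equal variances):
H₀: μ₁ = μ₂
H₁: μ₁ ≠ μ₂
df = n₁ + n₂ - 2 = 35
Pooled variance s_p² = [(n₁-1)s₁² + (n₂-1)s₂²] / (n₁ + n₂ - 2) = [(15)(8.16²) + (20)(9.54²)] / 35 = 80.5433
SE = √(s_p²(1/n₁ + 1/n₂)) = √(80.5433 × (1/16 + 1/21)) = 2.9781
t = (x̄₁ - x̄₂) / SE = (61.82 - 72.03) / 2.9781 = -10.21 / 2.9781 = -3.428
p-value = 0.0016

Since p-value < α = 0.05, we reject H₀.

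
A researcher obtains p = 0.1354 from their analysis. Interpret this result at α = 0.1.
Since p = 0.1354 > α = 0.1, fail to reject H₀.
There is insufficient evidence to reject the null hypothesis; the result is not statistically significant at the 0.1 level.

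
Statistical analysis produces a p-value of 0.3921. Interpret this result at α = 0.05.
Since p = 0.3921 > α = 0.05, fail to reject H₀.
There is insufficient evidence to reject the null hypothesis; the result is not statistically significant at the 0.05 level.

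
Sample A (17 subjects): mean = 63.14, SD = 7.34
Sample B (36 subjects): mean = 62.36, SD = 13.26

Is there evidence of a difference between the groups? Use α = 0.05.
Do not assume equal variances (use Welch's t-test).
Welch's two-sample t-test:
H₀: μ₁ = μ₂
H₁: μ₁ ≠ μ₂
s₁²/n₁ = 7.34²/17 = 3.1692,  s₂²/n₂ = 13.26²/36 = 4.8841
SE = √(s₁²/n₁ + s₂²/n₂) = √(3.1692 + 4.8841) = 2.8378
df (Welch-Satterthwaite) = (s₁²/n₁ + s₂²/n₂)² / [(s₁²/n₁)²/(n₁-1) + (s₂²/n₂)²/(n₂-1)] ≈ 49.53
t = (x̄₁ - x̄₂) / SE = (63.14 - 62.36) / 2.8378 = 0.78 / 2.8378 = 0.275
p-value = 0.7846

Since p-value > α = 0.05, we fail to reject H₀.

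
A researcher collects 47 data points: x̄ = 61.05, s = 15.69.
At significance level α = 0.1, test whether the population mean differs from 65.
One-sample t-test:
H₀: μ = 65
H₁: μ ≠ 65
df = n - 1 = 46
t = (x̄ - μ₀) / (s/√n) = (61.05 - 65) / (15.69/√47) = -1.726
p-value = 0.0911

Since p-value < α = 0.1, we reject H₀.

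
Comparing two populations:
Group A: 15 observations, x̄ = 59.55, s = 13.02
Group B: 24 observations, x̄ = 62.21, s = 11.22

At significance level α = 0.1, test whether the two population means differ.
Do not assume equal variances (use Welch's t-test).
Welch's two-sample t-test:
H₀: μ₁ = μ₂
H₁: μ₁ ≠ μ₂
s₁²/n₁ = 13.02²/15 = 11.3014,  s₂²/n₂ = 11.22²/24 = 5.2454
SE = √(s₁²/n₁ + s₂²/n₂) = √(11.3014 + 5.2454) = 4.0678
df (Welch-Satterthwaite) = (s₁²/n₁ + s₂²/n₂)² / [(s₁²/n₁)²/(n₁-1) + (s₂²/n₂)²/(n₂-1)] ≈ 26.53
t = (x̄₁ - x̄₂) / SE = (59.55 - 62.21) / 4.0678 = -2.66 / 4.0678 = -0.654
p-value = 0.5188

Since p-value > α = 0.1, we fail to reject H₀.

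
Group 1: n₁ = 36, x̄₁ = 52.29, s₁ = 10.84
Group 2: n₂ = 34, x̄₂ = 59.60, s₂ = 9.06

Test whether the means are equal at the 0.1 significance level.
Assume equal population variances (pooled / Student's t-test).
Student's two-sample t-test (equal variances):
H₀: μ₁ = μ₂
H₁: μ₁ ≠ μ₂
df = n₁ + n₂ - 2 = 68
Pooled variance s_p² = [(n₁-1)s₁² + (n₂-1)s₂²] / (n₁ + n₂ - 2) = [(35)(10.84²) + (33)(9.06²)] / 68 = 100.3155
SE = √(s_p²(1/n₁ + 1/n₂)) = √(100.3155 × (1/36 + 1/34)) = 2.3952
t = (x̄₁ - x̄₂) / SE = (52.29 - 59.60) / 2.3952 = -7.31 / 2.3952 = -3.052
p-value = 0.0032

Since p-value < α = 0.1, we reject H₀.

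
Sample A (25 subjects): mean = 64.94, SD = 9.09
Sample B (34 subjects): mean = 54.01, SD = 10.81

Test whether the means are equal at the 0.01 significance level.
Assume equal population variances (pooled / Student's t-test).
Student's two-sample t-test (equal variances):
H₀: μ₁ = μ₂
H₁: μ₁ ≠ μ₂
df = n₁ + n₂ - 2 = 57
Pooled variance s_p² = [(n₁-1)s₁² + (n₂-1)s₂²] / (n₁ + n₂ - 2) = [(24)(9.09²) + (33)(10.81²)] / 57 = 102.4443
SE = √(s_p²(1/n₁ + 1/n₂)) = √(102.4443 × (1/25 + 1/34)) = 2.6666
t = (x̄₁ - x̄₂) / SE = (64.94 - 54.01) / 2.6666 = 10.93 / 2.6666 = 4.099
p-value = 0.0001

Since p-value < α = 0.01, we reject H₀.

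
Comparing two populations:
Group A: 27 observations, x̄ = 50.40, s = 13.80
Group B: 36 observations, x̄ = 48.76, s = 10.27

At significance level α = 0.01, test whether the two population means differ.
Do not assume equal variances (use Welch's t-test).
Welch's two-sample t-test:
H₀: μ₁ = μ₂
H₁: μ₁ ≠ μ₂
s₁²/n₁ = 13.80²/27 = 7.0533,  s₂²/n₂ = 10.27²/36 = 2.9298
SE = √(s₁²/n₁ + s₂²/n₂) = √(7.0533 + 2.9298) = 3.1596
df (Welch-Satterthwaite) = (s₁²/n₁ + s₂²/n₂)² / [(s₁²/n₁)²/(n₁-1) + (s₂²/n₂)²/(n₂-1)] ≈ 46.17
t = (x̄₁ - x̄₂) / SE = (50.40 - 48.76) / 3.1596 = 1.64 / 3.1596 = 0.519
p-value = 0.6062

Since p-value > α = 0.01, we fail to reject H₀.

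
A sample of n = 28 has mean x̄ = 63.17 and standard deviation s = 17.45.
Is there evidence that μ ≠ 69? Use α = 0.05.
One-sample t-test:
H₀: μ = 69
H₁: μ ≠ 69
df = n - 1 = 27
t = (x̄ - μ₀) / (s/√n) = (63.17 - 69) / (17.45/√28) = -1.768
p-value = 0.0884

Since p-value > α = 0.05, we fail to reject H₀.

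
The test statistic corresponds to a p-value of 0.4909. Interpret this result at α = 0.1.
Since p = 0.4909 > α = 0.1, fail to reject H₀.
There is insufficient evidence to reject the null hypothesis; the result is not statistically significant at the 0.1 level.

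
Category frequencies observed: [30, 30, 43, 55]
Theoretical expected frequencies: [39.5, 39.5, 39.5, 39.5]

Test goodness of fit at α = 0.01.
Chi-square goodness of fit test:
H₀: observed counts match expected distribution
H₁: observed counts differ from expected distribution
df = k - 1 = 3
χ² = Σ(O - E)²/E
   = (30 - 39.5)²/39.5 + (30 - 39.5)²/39.5 + (43 - 39.5)²/39.5 + (55 - 39.5)²/39.5
   = 2.285 + 2.285 + 0.310 + 6.082
   = 10.96
p-value = 0.0119

Since p-value > α = 0.01, we fail to reject H₀.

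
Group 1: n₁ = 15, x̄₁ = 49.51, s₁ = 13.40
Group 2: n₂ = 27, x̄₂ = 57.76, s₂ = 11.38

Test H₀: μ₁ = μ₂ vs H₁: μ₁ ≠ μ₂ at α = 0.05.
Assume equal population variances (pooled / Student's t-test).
Student's two-sample t-test (equal variances):
H₀: μ₁ = μ₂
H₁: μ₁ ≠ μ₂
df = n₁ + n₂ - 2 = 40
Pooled variance s_p² = [(n₁-1)s₁² + (n₂-1)s₂²] / (n₁ + n₂ - 2) = [(14)(13.40²) + (26)(11.38²)] / 40 = 147.0239
SE = √(s_p²(1/n₁ + 1/n₂)) = √(147.0239 × (1/15 + 1/27)) = 3.9047
t = (x̄₁ - x̄₂) / SE = (49.51 - 57.76) / 3.9047 = -8.25 / 3.9047 = -2.113
p-value = 0.0409

Since p-value < α = 0.05, we reject H₀.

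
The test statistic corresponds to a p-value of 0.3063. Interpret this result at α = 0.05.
Since p = 0.3063 > α = 0.05, fail to reject H₀.
There is insufficient evidence to reject the null hypothesis; the result is not statistically significant at the 0.05 level.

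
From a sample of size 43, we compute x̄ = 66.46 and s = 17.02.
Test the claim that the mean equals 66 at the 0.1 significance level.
One-sample t-test:
H₀: μ = 66
H₁: μ ≠ 66
df = n - 1 = 42
t = (x̄ - μ₀) / (s/√n) = (66.46 - 66) / (17.02/√43) = 0.177
p-value = 0.8602

Since p-value > α = 0.1, we fail to reject H₀.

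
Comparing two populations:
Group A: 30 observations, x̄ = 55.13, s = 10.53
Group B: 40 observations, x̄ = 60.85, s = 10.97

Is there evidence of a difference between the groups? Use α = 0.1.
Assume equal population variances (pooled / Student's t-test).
Student's two-sample t-test (equal variances):
H₀: μ₁ = μ₂
H₁: μ₁ ≠ μ₂
df = n₁ + n₂ - 2 = 68
Pooled variance s_p² = [(n₁-1)s₁² + (n₂-1)s₂²] / (n₁ + n₂ - 2) = [(29)(10.53²) + (39)(10.97²)] / 68 = 116.3065
SE = √(s_p²(1/n₁ + 1/n₂)) = √(116.3065 × (1/30 + 1/40)) = 2.6047
t = (x̄₁ - x̄₂) / SE = (55.13 - 60.85) / 2.6047 = -5.72 / 2.6047 = -2.196
p-value = 0.0315

Since p-value < α = 0.1, we reject H₀.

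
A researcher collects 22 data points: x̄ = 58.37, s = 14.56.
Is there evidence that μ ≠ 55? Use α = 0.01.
One-sample t-test:
H₀: μ = 55
H₁: μ ≠ 55
df = n - 1 = 21
t = (x̄ - μ₀) / (s/√n) = (58.37 - 55) / (14.56/√22) = 1.086
p-value = 0.2900

Since p-value > α = 0.01, we fail to reject H₀.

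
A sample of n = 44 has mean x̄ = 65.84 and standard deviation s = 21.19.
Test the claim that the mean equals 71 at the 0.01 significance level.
One-sample t-test:
H₀: μ = 71
H₁: μ ≠ 71
df = n - 1 = 43
t = (x̄ - μ₀) / (s/√n) = (65.84 - 71) / (21.19/√44) = -1.615
p-value = 0.1136

Since p-value > α = 0.01, we fail to reject H₀.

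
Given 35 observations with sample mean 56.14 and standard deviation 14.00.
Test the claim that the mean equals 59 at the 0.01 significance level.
One-sample t-test:
H₀: μ = 59
H₁: μ ≠ 59
df = n - 1 = 34
t = (x̄ - μ₀) / (s/√n) = (56.14 - 59) / (14.00/√35) = -1.209
p-value = 0.2352

Since p-value > α = 0.01, we fail to reject H₀.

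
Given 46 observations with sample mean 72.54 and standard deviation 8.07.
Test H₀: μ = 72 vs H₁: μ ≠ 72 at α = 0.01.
One-sample t-test:
H₀: μ = 72
H₁: μ ≠ 72
df = n - 1 = 45
t = (x̄ - μ₀) / (s/√n) = (72.54 - 72) / (8.07/√46) = 0.454
p-value = 0.6521

Since p-value > α = 0.01, we fail to reject H₀.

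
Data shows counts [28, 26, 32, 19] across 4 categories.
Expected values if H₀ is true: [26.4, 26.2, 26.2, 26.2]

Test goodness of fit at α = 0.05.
Chi-square goodness of fit test:
H₀: observed counts match expected distribution
H₁: observed counts differ from expected distribution
df = k - 1 = 3
χ² = Σ(O - E)²/E
   = (28 - 26.4)²/26.4 + (26 - 26.2)²/26.2 + (32 - 26.2)²/26.2 + (19 - 26.2)²/26.2
   = 0.097 + 0.002 + 1.284 + 1.979
   = 3.36
p-value = 0.3392

Since p-value > α = 0.05, we fail to reject H₀.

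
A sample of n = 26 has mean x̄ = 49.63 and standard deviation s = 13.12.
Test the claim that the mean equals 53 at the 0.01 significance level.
One-sample t-test:
H₀: μ = 53
H₁: μ ≠ 53
df = n - 1 = 25
t = (x̄ - μ₀) / (s/√n) = (49.63 - 53) / (13.12/√26) = -1.310
p-value = 0.2022

Since p-value > α = 0.01, we fail to reject H₀.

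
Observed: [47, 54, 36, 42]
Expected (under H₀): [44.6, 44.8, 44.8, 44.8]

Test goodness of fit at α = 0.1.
Chi-square goodness of fit test:
H₀: observed counts match expected distribution
H₁: observed counts differ from expected distribution
df = k - 1 = 3
χ² = Σ(O - E)²/E
   = (47 - 44.6)²/44.6 + (54 - 44.8)²/44.8 + (36 - 44.8)²/44.8 + (42 - 44.8)²/44.8
   = 0.129 + 1.889 + 1.729 + 0.175
   = 3.92
p-value = 0.2700

Since p-value > α = 0.1, we fail to reject H₀.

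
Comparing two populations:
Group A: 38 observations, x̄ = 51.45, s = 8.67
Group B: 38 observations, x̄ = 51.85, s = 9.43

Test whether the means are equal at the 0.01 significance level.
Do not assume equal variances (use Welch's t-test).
Welch's two-sample t-test:
H₀: μ₁ = μ₂
H₁: μ₁ ≠ μ₂
s₁²/n₁ = 8.67²/38 = 1.9781,  s₂²/n₂ = 9.43²/38 = 2.3401
SE = √(s₁²/n₁ + s₂²/n₂) = √(1.9781 + 2.3401) = 2.0780
df (Welch-Satterthwaite) = (s₁²/n₁ + s₂²/n₂)² / [(s₁²/n₁)²/(n₁-1) + (s₂²/n₂)²/(n₂-1)] ≈ 73.48
t = (x̄₁ - x̄₂) / SE = (51.45 - 51.85) / 2.0780 = -0.40 / 2.0780 = -0.192
p-value = 0.8479

Since p-value > α = 0.01, we fail to reject H₀.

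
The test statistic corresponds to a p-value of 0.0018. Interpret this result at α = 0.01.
Since p = 0.0018 < α = 0.01, reject H₀.
There is sufficient evidence to reject the null hypothesis; the result is statistically significant at the 0.01 level.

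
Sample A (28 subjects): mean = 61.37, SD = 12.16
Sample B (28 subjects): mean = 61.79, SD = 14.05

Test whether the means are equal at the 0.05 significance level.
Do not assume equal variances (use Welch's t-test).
Welch's two-sample t-test:
H₀: μ₁ = μ₂
H₁: μ₁ ≠ μ₂
s₁²/n₁ = 12.16²/28 = 5.2809,  s₂²/n₂ = 14.05²/28 = 7.0501
SE = √(s₁²/n₁ + s₂²/n₂) = √(5.2809 + 7.0501) = 3.5116
df (Welch-Satterthwaite) = (s₁²/n₁ + s₂²/n₂)² / [(s₁²/n₁)²/(n₁-1) + (s₂²/n₂)²/(n₂-1)] ≈ 52.91
t = (x̄₁ - x̄₂) / SE = (61.37 - 61.79) / 3.5116 = -0.42 / 3.5116 = -0.120
p-value = 0.9052

Since p-value > α = 0.05, we fail to reject H₀.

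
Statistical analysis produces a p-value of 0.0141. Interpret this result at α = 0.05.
Since p = 0.0141 < α = 0.05, reject H₀.
There is sufficient evidence to reject the null hypothesis; the result is statistically significant at the 0.05 level.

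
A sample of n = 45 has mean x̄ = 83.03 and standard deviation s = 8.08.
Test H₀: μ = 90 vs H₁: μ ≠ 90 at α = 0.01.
One-sample t-test:
H₀: μ = 90
H₁: μ ≠ 90
df = n - 1 = 44
t = (x̄ - μ₀) / (s/√n) = (83.03 - 90) / (8.08/√45) = -5.787
p-value < 0.0001

Since p-value < α = 0.01, we reject H₀.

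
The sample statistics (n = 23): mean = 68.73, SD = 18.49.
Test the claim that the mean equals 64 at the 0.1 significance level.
One-sample t-test:
H₀: μ = 64
H₁: μ ≠ 64
df = n - 1 = 22
t = (x̄ - μ₀) / (s/√n) = (68.73 - 64) / (18.49/√23) = 1.227
p-value = 0.2329

Since p-value > α = 0.1, we fail to reject H₀.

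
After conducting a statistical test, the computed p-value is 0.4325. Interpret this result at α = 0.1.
Since p = 0.4325 > α = 0.1, fail to reject H₀.
There is insufficient evidence to reject the null hypothesis; the result is not statistically significant at the 0.1 level.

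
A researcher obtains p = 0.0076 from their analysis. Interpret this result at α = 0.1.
Since p = 0.0076 < α = 0.1, reject H₀.
There is sufficient evidence to reject the null hypothesis; the result is statistically significant at the 0.1 level.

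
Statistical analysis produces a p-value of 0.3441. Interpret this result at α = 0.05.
Since p = 0.3441 > α = 0.05, fail to reject H₀.
There is insufficient evidence to reject the null hypothesis; the result is not statistically significant at the 0.05 level.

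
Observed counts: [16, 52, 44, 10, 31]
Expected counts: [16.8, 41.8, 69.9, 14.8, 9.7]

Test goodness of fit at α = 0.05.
Chi-square goodness of fit test:
H₀: observed counts match expected distribution
H₁: observed counts differ from expected distribution
df = k - 1 = 4
χ² = Σ(O - E)²/E
   = (16 - 16.8)²/16.8 + (52 - 41.8)²/41.8 + (44 - 69.9)²/69.9 + (10 - 14.8)²/14.8 + (31 - 9.7)²/9.7
   = 0.038 + 2.489 + 9.597 + 1.557 + 46.772
   = 60.45
p-value < 0.0001

Since p-value < α = 0.05, we reject H₀.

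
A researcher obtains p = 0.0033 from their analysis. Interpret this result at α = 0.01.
Since p = 0.0033 < α = 0.01, reject H₀.
There is sufficient evidence to reject the null hypothesis; the result is statistically significant at the 0.01 level.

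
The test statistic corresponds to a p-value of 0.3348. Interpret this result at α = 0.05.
Since p = 0.3348 > α = 0.05, fail to reject H₀.
There is insufficient evidence to reject the null hypothesis; the result is not statistically significant at the 0.05 level.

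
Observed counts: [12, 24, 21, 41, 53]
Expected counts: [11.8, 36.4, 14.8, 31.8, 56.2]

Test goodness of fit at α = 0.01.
Chi-square goodness of fit test:
H₀: observed counts match expected distribution
H₁: observed counts differ from expected distribution
df = k - 1 = 4
χ² = Σ(O - E)²/E
   = (12 - 11.8)²/11.8 + (24 - 36.4)²/36.4 + (21 - 14.8)²/14.8 + (41 - 31.8)²/31.8 + (53 - 56.2)²/56.2
   = 0.003 + 4.224 + 2.597 + 2.662 + 0.182
   = 9.67
p-value = 0.0464

Since p-value > α = 0.01, we fail to reject H₀.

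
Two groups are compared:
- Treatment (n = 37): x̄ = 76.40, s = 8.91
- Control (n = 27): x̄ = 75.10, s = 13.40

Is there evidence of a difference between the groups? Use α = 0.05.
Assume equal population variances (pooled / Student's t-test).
Student's two-sample t-test (equal variances):
H₀: μ₁ = μ₂
H₁: μ₁ ≠ μ₂
df = n₁ + n₂ - 2 = 62
Pooled variance s_p² = [(n₁-1)s₁² + (n₂-1)s₂²] / (n₁ + n₂ - 2) = [(36)(8.91²) + (26)(13.40²)] / 62 = 121.3957
SE = √(s_p²(1/n₁ + 1/n₂)) = √(121.3957 × (1/37 + 1/27)) = 2.7887
t = (x̄₁ - x̄₂) / SE = (76.40 - 75.10) / 2.7887 = 1.30 / 2.7887 = 0.466
p-value = 0.6427

Since p-value > α = 0.05, we fail to reject H₀.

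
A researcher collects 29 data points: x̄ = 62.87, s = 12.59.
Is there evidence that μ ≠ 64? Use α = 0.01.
One-sample t-test:
H₀: μ = 64
H₁: μ ≠ 64
df = n - 1 = 28
t = (x̄ - μ₀) / (s/√n) = (62.87 - 64) / (12.59/√29) = -0.483
p-value = 0.6326

Since p-value > α = 0.01, we fail to reject H₀.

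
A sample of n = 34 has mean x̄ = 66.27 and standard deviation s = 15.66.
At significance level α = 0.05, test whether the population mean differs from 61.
One-sample t-test:
H₀: μ = 61
H₁: μ ≠ 61
df = n - 1 = 33
t = (x̄ - μ₀) / (s/√n) = (66.27 - 61) / (15.66/√34) = 1.962
p-value = 0.0582

Since p-value > α = 0.05, we fail to reject H₀.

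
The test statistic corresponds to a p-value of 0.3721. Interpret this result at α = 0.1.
Since p = 0.3721 > α = 0.1, fail to reject H₀.
There is insufficient evidence to reject the null hypothesis; the result is not statistically significant at the 0.1 level.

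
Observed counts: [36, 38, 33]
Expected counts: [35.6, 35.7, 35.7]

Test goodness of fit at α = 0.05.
Chi-square goodness of fit test:
H₀: observed counts match expected distribution
H₁: observed counts differ from expected distribution
df = k - 1 = 2
χ² = Σ(O - E)²/E
   = (36 - 35.6)²/35.6 + (38 - 35.7)²/35.7 + (33 - 35.7)²/35.7
   = 0.004 + 0.148 + 0.204
   = 0.36
p-value = 0.8366

Since p-value > α = 0.05, we fail to reject H₀.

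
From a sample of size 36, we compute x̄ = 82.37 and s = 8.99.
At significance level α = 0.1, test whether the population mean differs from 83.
One-sample t-test:
H₀: μ = 83
H₁: μ ≠ 83
df = n - 1 = 35
t = (x̄ - μ₀) / (s/√n) = (82.37 - 83) / (8.99/√36) = -0.420
p-value = 0.6767

Since p-value > α = 0.1, we fail to reject H₀.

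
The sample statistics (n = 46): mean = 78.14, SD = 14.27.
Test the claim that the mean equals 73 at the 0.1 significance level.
One-sample t-test:
H₀: μ = 73
H₁: μ ≠ 73
df = n - 1 = 45
t = (x̄ - μ₀) / (s/√n) = (78.14 - 73) / (14.27/√46) = 2.443
p-value = 0.0186

Since p-value < α = 0.1, we reject H₀.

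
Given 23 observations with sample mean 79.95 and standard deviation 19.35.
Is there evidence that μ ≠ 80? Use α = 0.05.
One-sample t-test:
H₀: μ = 80
H₁: μ ≠ 80
df = n - 1 = 22
t = (x̄ - μ₀) / (s/√n) = (79.95 - 80) / (19.35/√23) = -0.012
p-value = 0.9902

Since p-value > α = 0.05, we fail to reject H₀.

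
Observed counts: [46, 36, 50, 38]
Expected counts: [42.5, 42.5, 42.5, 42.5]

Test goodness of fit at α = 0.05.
Chi-square goodness of fit test:
H₀: observed counts match expected distribution
H₁: observed counts differ from expected distribution
df = k - 1 = 3
χ² = Σ(O - E)²/E
   = (46 - 42.5)²/42.5 + (36 - 42.5)²/42.5 + (50 - 42.5)²/42.5 + (38 - 42.5)²/42.5
   = 0.288 + 0.994 + 1.324 + 0.476
   = 3.08
p-value = 0.3791

Since p-value > α = 0.05, we fail to reject H₀.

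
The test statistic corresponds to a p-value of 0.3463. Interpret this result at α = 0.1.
Since p = 0.3463 > α = 0.1, fail to reject H₀.
There is insufficient evidence to reject the null hypothesis; the result is not statistically significant at the 0.1 level.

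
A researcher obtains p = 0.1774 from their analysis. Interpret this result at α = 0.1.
Since p = 0.1774 > α = 0.1, fail to reject H₀.
There is insufficient evidence to reject the null hypothesis; the result is not statistically significant at the 0.1 level.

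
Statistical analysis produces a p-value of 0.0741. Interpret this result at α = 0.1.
Since p = 0.0741 < α = 0.1, reject H₀.
There is sufficient evidence to reject the null hypothesis; the result is statistically significant at the 0.1 level.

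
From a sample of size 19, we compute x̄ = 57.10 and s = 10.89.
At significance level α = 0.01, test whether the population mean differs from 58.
One-sample t-test:
H₀: μ = 58
H₁: μ ≠ 58
df = n - 1 = 18
t = (x̄ - μ₀) / (s/√n) = (57.10 - 58) / (10.89/√19) = -0.360
p-value = 0.7229

Since p-value > α = 0.01, we fail to reject H₀.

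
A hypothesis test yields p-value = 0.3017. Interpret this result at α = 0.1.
Since p = 0.3017 > α = 0.1, fail to reject H₀.
There is insufficient evidence to reject the null hypothesis; the result is not statistically significant at the 0.1 level.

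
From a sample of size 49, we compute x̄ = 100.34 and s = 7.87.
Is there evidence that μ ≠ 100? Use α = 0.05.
One-sample t-test:
H₀: μ = 100
H₁: μ ≠ 100
df = n - 1 = 48
t = (x̄ - μ₀) / (s/√n) = (100.34 - 100) / (7.87/√49) = 0.302
p-value = 0.7636

Since p-value > α = 0.05, we fail to reject H₀.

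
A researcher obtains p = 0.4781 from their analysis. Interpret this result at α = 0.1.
Since p = 0.4781 > α = 0.1, fail to reject H₀.
There is insufficient evidence to reject the null hypothesis; the result is not statistically significant at the 0.1 level.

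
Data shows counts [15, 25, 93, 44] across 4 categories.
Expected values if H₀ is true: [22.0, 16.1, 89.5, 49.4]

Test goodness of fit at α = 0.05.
Chi-square goodness of fit test:
H₀: observed counts match expected distribution
H₁: observed counts differ from expected distribution
df = k - 1 = 3
χ² = Σ(O - E)²/E
   = (15 - 22.0)²/22.0 + (25 - 16.1)²/16.1 + (93 - 89.5)²/89.5 + (44 - 49.4)²/49.4
   = 2.227 + 4.920 + 0.137 + 0.590
   = 7.87
p-value = 0.0487

Since p-value < α = 0.05, we reject H₀.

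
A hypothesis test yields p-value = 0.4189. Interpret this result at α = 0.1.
Since p = 0.4189 > α = 0.1, fail to reject H₀.
There is insufficient evidence to reject the null hypothesis; the result is not statistically significant at the 0.1 level.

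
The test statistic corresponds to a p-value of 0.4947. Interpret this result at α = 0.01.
Since p = 0.4947 > α = 0.01, fail to reject H₀.
There is insufficient evidence to reject the null hypothesis; the result is not statistically significant at the 0.01 level.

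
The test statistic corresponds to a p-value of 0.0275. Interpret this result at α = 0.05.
Since p = 0.0275 < α = 0.05, reject H₀.
There is sufficient evidence to reject the null hypothesis; the result is statistically significant at the 0.05 level.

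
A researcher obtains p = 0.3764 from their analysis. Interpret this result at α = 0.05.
Since p = 0.3764 > α = 0.05, fail to reject H₀.
There is insufficient evidence to reject the null hypothesis; the result is not statistically significant at the 0.05 level.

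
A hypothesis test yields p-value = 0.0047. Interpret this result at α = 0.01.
Since p = 0.0047 < α = 0.01, reject H₀.
There is sufficient evidence to reject the null hypothesis; the result is statistically significant at the 0.01 level.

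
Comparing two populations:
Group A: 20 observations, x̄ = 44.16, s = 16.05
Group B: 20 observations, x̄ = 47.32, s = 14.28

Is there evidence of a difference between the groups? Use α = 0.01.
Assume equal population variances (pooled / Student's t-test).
Student's two-sample t-test (equal variances):
H₀: μ₁ = μ₂
H₁: μ₁ ≠ μ₂
df = n₁ + n₂ - 2 = 38
Pooled variance s_p² = [(n₁-1)s₁² + (n₂-1)s₂²] / (n₁ + n₂ - 2) = [(19)(16.05²) + (19)(14.28²)] / 38 = 230.7604
SE = √(s_p²(1/n₁ + 1/n₂)) = √(230.7604 × (1/20 + 1/20)) = 4.8038
t = (x̄₁ - x̄₂) / SE = (44.16 - 47.32) / 4.8038 = -3.16 / 4.8038 = -0.658
p-value = 0.5146

Since p-value > α = 0.01, we fail to reject H₀.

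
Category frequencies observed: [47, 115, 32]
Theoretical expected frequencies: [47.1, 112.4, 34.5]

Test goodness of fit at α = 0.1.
Chi-square goodness of fit test:
H₀: observed counts match expected distribution
H₁: observed counts differ from expected distribution
df = k - 1 = 2
χ² = Σ(O - E)²/E
   = (47 - 47.1)²/47.1 + (115 - 112.4)²/112.4 + (32 - 34.5)²/34.5
   = 0.000 + 0.060 + 0.181
   = 0.24
p-value = 0.8862

Since p-value > α = 0.1, we fail to reject H₀.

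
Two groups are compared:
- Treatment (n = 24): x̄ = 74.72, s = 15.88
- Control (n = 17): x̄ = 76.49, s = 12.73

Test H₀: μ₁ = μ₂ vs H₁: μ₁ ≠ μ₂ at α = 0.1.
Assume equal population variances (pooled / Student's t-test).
Student's two-sample t-test (equal variances):
H₀: μ₁ = μ₂
H₁: μ₁ ≠ μ₂
df = n₁ + n₂ - 2 = 39
Pooled variance s_p² = [(n₁-1)s₁² + (n₂-1)s₂²] / (n₁ + n₂ - 2) = [(23)(15.88²) + (16)(12.73²)] / 39 = 215.2015
SE = √(s_p²(1/n₁ + 1/n₂)) = √(215.2015 × (1/24 + 1/17)) = 4.6503
t = (x̄₁ - x̄₂) / SE = (74.72 - 76.49) / 4.6503 = -1.77 / 4.6503 = -0.381
p-value = 0.7056

Since p-value > α = 0.1, we fail to reject H₀.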